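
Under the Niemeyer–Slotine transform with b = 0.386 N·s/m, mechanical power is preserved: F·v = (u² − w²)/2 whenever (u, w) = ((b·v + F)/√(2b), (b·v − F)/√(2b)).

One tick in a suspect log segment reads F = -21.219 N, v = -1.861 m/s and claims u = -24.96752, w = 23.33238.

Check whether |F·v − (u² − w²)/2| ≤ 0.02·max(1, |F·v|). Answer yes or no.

F·v = (-21.219)×(-1.861) = 39.4886 W.
(u² − w²)/2 = (623.3771 − 544.4000)/2 = 39.4885 W.
|Δ| = 0.0000;  2% of max(1, |F·v|) = 0.7898.

yes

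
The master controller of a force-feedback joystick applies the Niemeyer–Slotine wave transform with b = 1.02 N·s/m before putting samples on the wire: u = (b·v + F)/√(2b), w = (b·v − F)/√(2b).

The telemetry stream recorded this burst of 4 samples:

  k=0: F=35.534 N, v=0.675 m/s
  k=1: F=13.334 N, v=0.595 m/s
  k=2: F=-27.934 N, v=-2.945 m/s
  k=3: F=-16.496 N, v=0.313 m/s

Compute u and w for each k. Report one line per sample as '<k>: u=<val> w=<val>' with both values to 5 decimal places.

k=0: b·v=1.02×0.675=0.68850; √(2b)=1.42829; u=(0.68850+35.534)/1.42829=25.36082, w=(0.68850−35.534)/1.42829=-24.39673
k=1: b·v=1.02×0.595=0.60690; √(2b)=1.42829; u=(0.60690+13.334)/1.42829=9.76058, w=(0.60690−13.334)/1.42829=-8.91075
k=2: b·v=1.02×(-2.945)=-3.00390; √(2b)=1.42829; u=(-3.00390+(-27.934))/1.42829=-21.66086, w=(-3.00390−(-27.934))/1.42829=17.45456
k=3: b·v=1.02×0.313=0.31926; √(2b)=1.42829; u=(0.31926+(-16.496))/1.42829=-11.32598, w=(0.31926−(-16.496))/1.42829=11.77304

0: u=25.36082 w=-24.39673
1: u=9.76058 w=-8.91075
2: u=-21.66086 w=17.45456
3: u=-11.32598 w=11.77304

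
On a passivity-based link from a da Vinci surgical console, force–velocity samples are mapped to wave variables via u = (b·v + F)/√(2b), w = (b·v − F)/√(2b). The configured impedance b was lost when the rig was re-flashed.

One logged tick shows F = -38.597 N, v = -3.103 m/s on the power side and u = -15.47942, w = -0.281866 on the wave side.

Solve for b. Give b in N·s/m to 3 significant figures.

b = 12.9 N·s/m

u + w = -15.761286;  u + w = √(2b)·v, so √(2b) = -15.761286/(-3.103) = 5.079370.
b = (√(2b))²/2 = 25.800003/2 = 12.900001.
(Check via u − w = 2F/√(2b): u − w = -15.197554, 2F/√(2b) = -15.197553.)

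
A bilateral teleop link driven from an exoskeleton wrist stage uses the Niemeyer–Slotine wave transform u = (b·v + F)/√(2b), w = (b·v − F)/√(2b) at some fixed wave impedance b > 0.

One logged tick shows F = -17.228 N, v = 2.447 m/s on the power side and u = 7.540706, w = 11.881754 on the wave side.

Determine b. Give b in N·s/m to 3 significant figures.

b = 31.5 N·s/m

u + w = 19.422460;  u + w = √(2b)·v, so √(2b) = 19.422460/2.447 = 7.937254.
b = (√(2b))²/2 = 62.999998/2 = 31.499999.
(Check via u − w = 2F/√(2b): u − w = -4.341048, 2F/√(2b) = -4.341048.)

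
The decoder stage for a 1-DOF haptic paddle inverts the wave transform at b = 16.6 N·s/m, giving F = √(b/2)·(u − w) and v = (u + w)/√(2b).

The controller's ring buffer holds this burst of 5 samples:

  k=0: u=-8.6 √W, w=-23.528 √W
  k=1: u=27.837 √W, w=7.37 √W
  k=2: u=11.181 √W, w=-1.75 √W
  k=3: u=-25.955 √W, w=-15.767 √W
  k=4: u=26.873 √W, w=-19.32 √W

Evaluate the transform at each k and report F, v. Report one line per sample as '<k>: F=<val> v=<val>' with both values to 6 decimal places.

0: F=43.007151 v=-5.575896
1: F=58.964855 v=6.110264
2: F=37.253850 v=1.636774
3: F=-29.351343 v=-7.240959
4: F=133.080742 v=1.310842

k=0: u−w=14.928000, u+w=-32.128000; √(b/2)=2.880972, √(2b)=5.761944; F=2.880972×14.928=43.007151, v=-32.128000/5.761944=-5.575896
k=1: u−w=20.467000, u+w=35.207000; √(b/2)=2.880972, √(2b)=5.761944; F=2.880972×20.467=58.964855, v=35.207000/5.761944=6.110264
k=2: u−w=12.931000, u+w=9.431000; √(b/2)=2.880972, √(2b)=5.761944; F=2.880972×12.931=37.253850, v=9.431000/5.761944=1.636774
k=3: u−w=-10.188000, u+w=-41.722000; √(b/2)=2.880972, √(2b)=5.761944; F=2.880972×(-10.188)=-29.351343, v=-41.722000/5.761944=-7.240959
k=4: u−w=46.193000, u+w=7.553000; √(b/2)=2.880972, √(2b)=5.761944; F=2.880972×46.193=133.080742, v=7.553000/5.761944=1.310842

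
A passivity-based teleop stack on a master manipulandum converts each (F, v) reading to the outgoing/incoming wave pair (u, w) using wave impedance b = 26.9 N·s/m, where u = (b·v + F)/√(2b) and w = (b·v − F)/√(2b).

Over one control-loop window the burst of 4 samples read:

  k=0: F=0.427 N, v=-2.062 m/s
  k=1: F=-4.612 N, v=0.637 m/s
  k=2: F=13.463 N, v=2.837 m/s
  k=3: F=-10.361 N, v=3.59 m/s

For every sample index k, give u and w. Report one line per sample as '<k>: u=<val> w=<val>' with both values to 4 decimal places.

k=0: b·v=26.9×(-2.062)=-55.4678; √(2b)=7.3348; u=(-55.4678+0.427)/7.3348=-7.5040, w=(-55.4678−0.427)/7.3348=-7.6204
k=1: b·v=26.9×0.637=17.1353; √(2b)=7.3348; u=(17.1353+(-4.612))/7.3348=1.7074, w=(17.1353−(-4.612))/7.3348=2.9649
k=2: b·v=26.9×2.837=76.3153; √(2b)=7.3348; u=(76.3153+13.463)/7.3348=12.2400, w=(76.3153−13.463)/7.3348=8.5690
k=3: b·v=26.9×3.59=96.5710; √(2b)=7.3348; u=(96.5710+(-10.361))/7.3348=11.7535, w=(96.5710−(-10.361))/7.3348=14.5786

0: u=-7.5040 w=-7.6204
1: u=1.7074 w=2.9649
2: u=12.2400 w=8.5690
3: u=11.7535 w=14.5786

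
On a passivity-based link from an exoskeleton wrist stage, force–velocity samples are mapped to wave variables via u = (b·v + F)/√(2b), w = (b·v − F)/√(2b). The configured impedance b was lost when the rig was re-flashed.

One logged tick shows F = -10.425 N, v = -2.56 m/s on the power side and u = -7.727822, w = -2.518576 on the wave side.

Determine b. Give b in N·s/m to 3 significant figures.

u + w = -10.246398;  u + w = √(2b)·v, so √(2b) = -10.246398/(-2.56) = 4.002499.
b = (√(2b))²/2 = 16.020000/2 = 8.010000.
(Check via u − w = 2F/√(2b): u − w = -5.209246, 2F/√(2b) = -5.209245.)

b = 8.01 N·s/m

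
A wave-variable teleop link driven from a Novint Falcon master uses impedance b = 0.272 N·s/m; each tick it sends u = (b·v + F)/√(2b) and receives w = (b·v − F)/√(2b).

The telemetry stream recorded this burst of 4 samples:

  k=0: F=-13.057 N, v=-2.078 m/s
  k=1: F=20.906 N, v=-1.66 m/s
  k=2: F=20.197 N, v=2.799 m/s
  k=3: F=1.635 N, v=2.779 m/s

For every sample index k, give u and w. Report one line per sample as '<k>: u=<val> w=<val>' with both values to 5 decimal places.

0: u=-18.46921 w=16.93655
1: u=27.73250 w=-28.95685
2: u=28.41562 w=-26.35118
3: u=3.24160 w=-1.19191

k=0: b·v=0.272×(-2.078)=-0.56522; √(2b)=0.73756; u=(-0.56522+(-13.057))/0.73756=-18.46921, w=(-0.56522−(-13.057))/0.73756=16.93655
k=1: b·v=0.272×(-1.66)=-0.45152; √(2b)=0.73756; u=(-0.45152+20.906)/0.73756=27.73250, w=(-0.45152−20.906)/0.73756=-28.95685
k=2: b·v=0.272×2.799=0.76133; √(2b)=0.73756; u=(0.76133+20.197)/0.73756=28.41562, w=(0.76133−20.197)/0.73756=-26.35118
k=3: b·v=0.272×2.779=0.75589; √(2b)=0.73756; u=(0.75589+1.635)/0.73756=3.24160, w=(0.75589−1.635)/0.73756=-1.19191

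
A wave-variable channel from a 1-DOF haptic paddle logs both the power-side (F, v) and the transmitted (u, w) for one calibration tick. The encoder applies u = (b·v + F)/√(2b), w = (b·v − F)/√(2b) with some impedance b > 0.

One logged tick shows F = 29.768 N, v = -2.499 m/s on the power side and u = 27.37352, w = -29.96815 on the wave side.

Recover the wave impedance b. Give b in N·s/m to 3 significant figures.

u + w = -2.59463;  u + w = √(2b)·v, so √(2b) = -2.59463/(-2.499) = 1.03827.
b = (√(2b))²/2 = 1.07800/2 = 0.53900.
(Check via u − w = 2F/√(2b): u − w = 57.34167, 2F/√(2b) = 57.34169.)

b = 0.539 N·s/m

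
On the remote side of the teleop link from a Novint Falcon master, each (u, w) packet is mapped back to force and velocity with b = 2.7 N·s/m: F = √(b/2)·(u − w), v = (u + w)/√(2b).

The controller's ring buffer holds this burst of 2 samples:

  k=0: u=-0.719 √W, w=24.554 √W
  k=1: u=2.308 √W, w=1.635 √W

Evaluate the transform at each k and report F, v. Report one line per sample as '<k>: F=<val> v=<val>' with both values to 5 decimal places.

k=0: u−w=-25.27300, u+w=23.83500; √(b/2)=1.16190, √(2b)=2.32379; F=1.16190×(-25.273)=-29.36457, v=23.83500/2.32379=10.25695
k=1: u−w=0.67300, u+w=3.94300; √(b/2)=1.16190, √(2b)=2.32379; F=1.16190×0.673=0.78196, v=3.94300/2.32379=1.69680

0: F=-29.36457 v=10.25695
1: F=0.78196 v=1.69680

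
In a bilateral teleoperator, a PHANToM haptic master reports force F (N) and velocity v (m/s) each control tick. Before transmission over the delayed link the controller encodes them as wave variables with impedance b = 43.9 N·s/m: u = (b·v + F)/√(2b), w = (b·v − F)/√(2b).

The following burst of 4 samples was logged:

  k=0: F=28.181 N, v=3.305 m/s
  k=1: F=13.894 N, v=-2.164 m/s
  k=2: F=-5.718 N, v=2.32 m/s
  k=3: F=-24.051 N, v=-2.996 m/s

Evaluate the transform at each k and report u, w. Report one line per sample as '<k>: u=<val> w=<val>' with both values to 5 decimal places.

k=0: b·v=43.9×3.305=145.08950; √(2b)=9.37017; u=(145.08950+28.181)/9.37017=18.49172, w=(145.08950−28.181)/9.37017=12.47667
k=1: b·v=43.9×(-2.164)=-94.99960; √(2b)=9.37017; u=(-94.99960+13.894)/9.37017=-8.65573, w=(-94.99960−13.894)/9.37017=-11.62131
k=2: b·v=43.9×2.32=101.84800; √(2b)=9.37017; u=(101.84800+(-5.718))/9.37017=10.25916, w=(101.84800−(-5.718))/9.37017=11.47963
k=3: b·v=43.9×(-2.996)=-131.52440; √(2b)=9.37017; u=(-131.52440+(-24.051))/9.37017=-16.60327, w=(-131.52440−(-24.051))/9.37017=-11.46974

0: u=18.49172 w=12.47667
1: u=-8.65573 w=-11.62131
2: u=10.25916 w=11.47963
3: u=-16.60327 w=-11.46974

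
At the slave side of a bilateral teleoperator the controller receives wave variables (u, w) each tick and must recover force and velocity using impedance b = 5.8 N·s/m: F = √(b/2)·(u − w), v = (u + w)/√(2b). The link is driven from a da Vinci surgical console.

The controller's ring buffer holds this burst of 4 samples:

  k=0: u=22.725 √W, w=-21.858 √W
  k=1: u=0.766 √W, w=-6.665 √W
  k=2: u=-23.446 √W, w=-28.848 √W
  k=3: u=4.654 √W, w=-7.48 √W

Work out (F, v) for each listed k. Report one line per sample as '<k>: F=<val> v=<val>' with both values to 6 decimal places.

k=0: u−w=44.583000, u+w=0.867000; √(b/2)=1.702939, √(2b)=3.405877; F=1.702939×44.583=75.922113, v=0.867000/3.405877=0.254560
k=1: u−w=7.431000, u+w=-5.899000; √(b/2)=1.702939, √(2b)=3.405877; F=1.702939×7.431=12.654537, v=-5.899000/3.405877=-1.732006
k=2: u−w=5.402000, u+w=-52.294000; √(b/2)=1.702939, √(2b)=3.405877; F=1.702939×5.402=9.199275, v=-52.294000/3.405877=-15.354047
k=3: u−w=12.134000, u+w=-2.826000; √(b/2)=1.702939, √(2b)=3.405877; F=1.702939×12.134=20.663457, v=-2.826000/3.405877=-0.829742

0: F=75.922113 v=0.254560
1: F=12.654537 v=-1.732006
2: F=9.199275 v=-15.354047
3: F=20.663457 v=-0.829742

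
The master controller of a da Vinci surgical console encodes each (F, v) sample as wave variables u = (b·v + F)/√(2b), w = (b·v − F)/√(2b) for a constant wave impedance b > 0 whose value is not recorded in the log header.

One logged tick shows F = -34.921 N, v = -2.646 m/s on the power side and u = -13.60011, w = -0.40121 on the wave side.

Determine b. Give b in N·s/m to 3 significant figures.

b = 14 N·s/m

u + w = -14.00132;  u + w = √(2b)·v, so √(2b) = -14.00132/(-2.646) = 5.29150.
b = (√(2b))²/2 = 28.00002/2 = 14.00001.
(Check via u − w = 2F/√(2b): u − w = -13.19890, 2F/√(2b) = -13.19889.)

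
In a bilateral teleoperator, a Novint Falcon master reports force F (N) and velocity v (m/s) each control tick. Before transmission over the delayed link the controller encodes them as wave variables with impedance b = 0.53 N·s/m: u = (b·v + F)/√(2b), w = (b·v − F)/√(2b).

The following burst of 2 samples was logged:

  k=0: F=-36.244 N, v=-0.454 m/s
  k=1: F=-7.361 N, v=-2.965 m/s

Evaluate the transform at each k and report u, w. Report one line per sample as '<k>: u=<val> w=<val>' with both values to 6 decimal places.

0: u=-35.436996 w=34.969574
1: u=-8.675962 w=5.623308

k=0: b·v=0.53×(-0.454)=-0.240620; √(2b)=1.029563; u=(-0.240620+(-36.244))/1.029563=-35.436996, w=(-0.240620−(-36.244))/1.029563=34.969574
k=1: b·v=0.53×(-2.965)=-1.571450; √(2b)=1.029563; u=(-1.571450+(-7.361))/1.029563=-8.675962, w=(-1.571450−(-7.361))/1.029563=5.623308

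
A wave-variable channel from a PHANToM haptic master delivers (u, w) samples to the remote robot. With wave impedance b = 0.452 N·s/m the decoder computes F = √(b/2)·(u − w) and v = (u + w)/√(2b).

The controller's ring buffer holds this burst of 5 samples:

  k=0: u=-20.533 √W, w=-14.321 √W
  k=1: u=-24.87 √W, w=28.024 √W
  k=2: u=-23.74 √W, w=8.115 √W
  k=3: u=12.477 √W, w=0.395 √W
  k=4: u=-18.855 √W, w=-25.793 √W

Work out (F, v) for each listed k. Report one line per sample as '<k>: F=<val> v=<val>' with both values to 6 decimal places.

k=0: u−w=-6.212000, u+w=-34.854000; √(b/2)=0.475395, √(2b)=0.950789; F=0.475395×(-6.212)=-2.953151, v=-34.854000/0.950789=-36.657970
k=1: u−w=-52.894000, u+w=3.154000; √(b/2)=0.475395, √(2b)=0.950789; F=0.475395×(-52.894)=-25.145521, v=3.154000/0.950789=3.317244
k=2: u−w=-31.855000, u+w=-15.625000; √(b/2)=0.475395, √(2b)=0.950789; F=0.475395×(-31.855)=-15.143694, v=-15.625000/0.950789=-16.433717
k=3: u−w=12.082000, u+w=12.872000; √(b/2)=0.475395, √(2b)=0.950789; F=0.475395×12.082=5.743717, v=12.872000/0.950789=13.538228
k=4: u−w=6.938000, u+w=-44.648000; √(b/2)=0.475395, √(2b)=0.950789; F=0.475395×6.938=3.298288, v=-44.648000/0.950789=-46.958887

0: F=-2.953151 v=-36.657970
1: F=-25.145521 v=3.317244
2: F=-15.143694 v=-16.433717
3: F=5.743717 v=13.538228
4: F=3.298288 v=-46.958887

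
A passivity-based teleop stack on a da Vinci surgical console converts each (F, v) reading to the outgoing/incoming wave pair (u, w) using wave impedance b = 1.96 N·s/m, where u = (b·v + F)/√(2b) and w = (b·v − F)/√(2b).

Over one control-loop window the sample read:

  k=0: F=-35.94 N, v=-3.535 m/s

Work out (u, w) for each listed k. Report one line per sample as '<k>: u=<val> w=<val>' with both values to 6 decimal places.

0: u=-21.651913 w=14.652970

k=0: b·v=1.96×(-3.535)=-6.928600; √(2b)=1.979899; u=(-6.928600+(-35.94))/1.979899=-21.651913, w=(-6.928600−(-35.94))/1.979899=14.652970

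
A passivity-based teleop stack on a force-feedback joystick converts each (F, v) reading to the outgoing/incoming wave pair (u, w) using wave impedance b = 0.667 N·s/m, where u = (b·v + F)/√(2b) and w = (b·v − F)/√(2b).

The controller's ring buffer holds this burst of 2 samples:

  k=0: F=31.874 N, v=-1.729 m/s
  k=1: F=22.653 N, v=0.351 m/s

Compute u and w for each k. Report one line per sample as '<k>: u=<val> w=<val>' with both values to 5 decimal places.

0: u=26.59831 w=-28.59528
1: u=19.81587 w=-19.41047

k=0: b·v=0.667×(-1.729)=-1.15324; √(2b)=1.15499; u=(-1.15324+31.874)/1.15499=26.59831, w=(-1.15324−31.874)/1.15499=-28.59528
k=1: b·v=0.667×0.351=0.23412; √(2b)=1.15499; u=(0.23412+22.653)/1.15499=19.81587, w=(0.23412−22.653)/1.15499=-19.41047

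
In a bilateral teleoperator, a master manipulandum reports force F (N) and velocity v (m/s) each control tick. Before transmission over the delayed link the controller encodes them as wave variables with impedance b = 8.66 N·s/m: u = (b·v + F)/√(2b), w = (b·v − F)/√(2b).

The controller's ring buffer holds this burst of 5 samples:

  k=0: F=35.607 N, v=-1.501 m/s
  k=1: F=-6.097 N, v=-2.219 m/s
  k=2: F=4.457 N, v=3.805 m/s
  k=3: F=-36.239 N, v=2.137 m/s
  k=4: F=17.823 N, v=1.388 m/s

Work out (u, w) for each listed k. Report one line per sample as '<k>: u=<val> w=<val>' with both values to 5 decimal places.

0: u=5.43244 w=-11.67919
1: u=-6.08246 w=-3.15242
2: u=8.98864 w=6.84674
3: u=-4.26087 w=13.15448
4: u=7.17083 w=-1.39435

k=0: b·v=8.66×(-1.501)=-12.99866; √(2b)=4.16173; u=(-12.99866+35.607)/4.16173=5.43244, w=(-12.99866−35.607)/4.16173=-11.67919
k=1: b·v=8.66×(-2.219)=-19.21654; √(2b)=4.16173; u=(-19.21654+(-6.097))/4.16173=-6.08246, w=(-19.21654−(-6.097))/4.16173=-3.15242
k=2: b·v=8.66×3.805=32.95130; √(2b)=4.16173; u=(32.95130+4.457)/4.16173=8.98864, w=(32.95130−4.457)/4.16173=6.84674
k=3: b·v=8.66×2.137=18.50642; √(2b)=4.16173; u=(18.50642+(-36.239))/4.16173=-4.26087, w=(18.50642−(-36.239))/4.16173=13.15448
k=4: b·v=8.66×1.388=12.02008; √(2b)=4.16173; u=(12.02008+17.823)/4.16173=7.17083, w=(12.02008−17.823)/4.16173=-1.39435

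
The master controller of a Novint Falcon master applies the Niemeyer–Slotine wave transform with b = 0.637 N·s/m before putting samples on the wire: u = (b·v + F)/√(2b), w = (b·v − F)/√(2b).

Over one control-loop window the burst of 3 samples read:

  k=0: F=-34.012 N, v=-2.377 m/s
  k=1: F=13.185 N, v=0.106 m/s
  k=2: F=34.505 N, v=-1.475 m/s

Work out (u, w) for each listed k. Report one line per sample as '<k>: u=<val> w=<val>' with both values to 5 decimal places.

k=0: b·v=0.637×(-2.377)=-1.51415; √(2b)=1.12872; u=(-1.51415+(-34.012))/1.12872=-31.47483, w=(-1.51415−(-34.012))/1.12872=28.79187
k=1: b·v=0.637×0.106=0.06752; √(2b)=1.12872; u=(0.06752+13.185)/1.12872=11.74124, w=(0.06752−13.185)/1.12872=-11.62159
k=2: b·v=0.637×(-1.475)=-0.93958; √(2b)=1.12872; u=(-0.93958+34.505)/1.12872=29.73770, w=(-0.93958−34.505)/1.12872=-31.40256

0: u=-31.47483 w=28.79187
1: u=11.74124 w=-11.62159
2: u=29.73770 w=-31.40256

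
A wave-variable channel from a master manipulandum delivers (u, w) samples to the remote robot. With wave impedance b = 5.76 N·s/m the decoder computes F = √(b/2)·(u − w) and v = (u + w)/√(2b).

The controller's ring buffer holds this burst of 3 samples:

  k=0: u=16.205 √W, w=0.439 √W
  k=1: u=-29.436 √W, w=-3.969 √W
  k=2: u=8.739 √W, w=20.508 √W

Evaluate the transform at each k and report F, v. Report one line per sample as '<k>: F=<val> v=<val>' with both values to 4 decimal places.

0: F=26.7558 v=4.9038
1: F=-43.2189 v=-9.8420
2: F=-19.9727 v=8.6170

k=0: u−w=15.7660, u+w=16.6440; √(b/2)=1.6971, √(2b)=3.3941; F=1.6971×15.766=26.7558, v=16.6440/3.3941=4.9038
k=1: u−w=-25.4670, u+w=-33.4050; √(b/2)=1.6971, √(2b)=3.3941; F=1.6971×(-25.467)=-43.2189, v=-33.4050/3.3941=-9.8420
k=2: u−w=-11.7690, u+w=29.2470; √(b/2)=1.6971, √(2b)=3.3941; F=1.6971×(-11.769)=-19.9727, v=29.2470/3.3941=8.6170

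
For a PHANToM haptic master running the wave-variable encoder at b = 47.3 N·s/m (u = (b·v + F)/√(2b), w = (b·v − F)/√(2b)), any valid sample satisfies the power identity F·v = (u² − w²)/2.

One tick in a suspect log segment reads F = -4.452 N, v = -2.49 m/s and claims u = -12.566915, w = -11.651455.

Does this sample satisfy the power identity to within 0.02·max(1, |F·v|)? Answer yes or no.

yes

F·v = (-4.452)×(-2.49) = 11.085480 W.
(u² − w²)/2 = (157.927353 − 135.756404)/2 = 11.085475 W.
|Δ| = 0.000005;  2% of max(1, |F·v|) = 0.221710.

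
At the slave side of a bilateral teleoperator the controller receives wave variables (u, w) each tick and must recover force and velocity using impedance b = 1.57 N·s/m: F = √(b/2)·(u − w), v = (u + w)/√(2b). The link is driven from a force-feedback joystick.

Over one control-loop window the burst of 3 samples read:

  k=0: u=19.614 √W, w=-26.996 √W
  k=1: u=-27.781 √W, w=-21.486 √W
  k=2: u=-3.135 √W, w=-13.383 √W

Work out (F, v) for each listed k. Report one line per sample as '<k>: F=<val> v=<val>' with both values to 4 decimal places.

0: F=41.2966 v=-4.1659
1: F=-5.5774 v=-27.8030
2: F=9.0798 v=-9.3216

k=0: u−w=46.6100, u+w=-7.3820; √(b/2)=0.8860, √(2b)=1.7720; F=0.8860×46.61=41.2966, v=-7.3820/1.7720=-4.1659
k=1: u−w=-6.2950, u+w=-49.2670; √(b/2)=0.8860, √(2b)=1.7720; F=0.8860×(-6.295)=-5.5774, v=-49.2670/1.7720=-27.8030
k=2: u−w=10.2480, u+w=-16.5180; √(b/2)=0.8860, √(2b)=1.7720; F=0.8860×10.248=9.0798, v=-16.5180/1.7720=-9.3216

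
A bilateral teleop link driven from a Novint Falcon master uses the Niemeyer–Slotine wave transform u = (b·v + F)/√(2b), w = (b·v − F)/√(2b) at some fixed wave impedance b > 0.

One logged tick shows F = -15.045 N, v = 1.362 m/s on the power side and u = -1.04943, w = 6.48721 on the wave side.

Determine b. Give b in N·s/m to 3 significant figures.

u + w = 5.4378;  u + w = √(2b)·v, so √(2b) = 5.4378/1.362 = 3.9925.
b = (√(2b))²/2 = 15.9400/2 = 7.9700.
(Check via u − w = 2F/√(2b): u − w = -7.5366, 2F/√(2b) = -7.5366.)

b = 7.97 N·s/m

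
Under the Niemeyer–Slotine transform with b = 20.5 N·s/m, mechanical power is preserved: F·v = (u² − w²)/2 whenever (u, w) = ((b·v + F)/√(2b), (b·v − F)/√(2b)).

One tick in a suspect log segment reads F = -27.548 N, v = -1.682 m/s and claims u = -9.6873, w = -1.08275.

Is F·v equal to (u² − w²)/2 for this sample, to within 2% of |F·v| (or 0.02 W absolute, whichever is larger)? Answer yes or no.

yes

F·v = (-27.548)×(-1.682) = 46.3357 W.
(u² − w²)/2 = (93.8438 − 1.1723)/2 = 46.3357 W.
|Δ| = 0.0000;  2% of max(1, |F·v|) = 0.9267.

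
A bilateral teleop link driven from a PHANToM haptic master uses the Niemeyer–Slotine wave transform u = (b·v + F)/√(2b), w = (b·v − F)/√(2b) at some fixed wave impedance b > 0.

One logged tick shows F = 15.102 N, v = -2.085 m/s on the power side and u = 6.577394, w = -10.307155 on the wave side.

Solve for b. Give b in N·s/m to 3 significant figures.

b = 1.6 N·s/m

u + w = -3.729761;  u + w = √(2b)·v, so √(2b) = -3.729761/(-2.085) = 1.788854.
b = (√(2b))²/2 = 3.199999/2 = 1.600000.
(Check via u − w = 2F/√(2b): u − w = 16.884549, 2F/√(2b) = 16.884551.)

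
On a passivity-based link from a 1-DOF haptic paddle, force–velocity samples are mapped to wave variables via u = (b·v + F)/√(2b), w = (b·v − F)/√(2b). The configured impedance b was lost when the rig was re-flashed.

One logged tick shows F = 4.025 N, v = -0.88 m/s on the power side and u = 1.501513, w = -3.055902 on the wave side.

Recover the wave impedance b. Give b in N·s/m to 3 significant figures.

b = 1.56 N·s/m

u + w = -1.554389;  u + w = √(2b)·v, so √(2b) = -1.554389/(-0.88) = 1.766351.
b = (√(2b))²/2 = 3.119996/2 = 1.559998.
(Check via u − w = 2F/√(2b): u − w = 4.557415, 2F/√(2b) = 4.557418.)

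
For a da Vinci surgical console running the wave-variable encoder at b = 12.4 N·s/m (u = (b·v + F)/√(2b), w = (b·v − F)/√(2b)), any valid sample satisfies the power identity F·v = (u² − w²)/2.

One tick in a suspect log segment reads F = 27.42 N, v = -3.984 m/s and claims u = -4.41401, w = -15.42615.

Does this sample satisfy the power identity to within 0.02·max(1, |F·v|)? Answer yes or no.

F·v = 27.42×(-3.984) = -109.2413 W.
(u² − w²)/2 = (19.4835 − 237.9661)/2 = -109.2413 W.
|Δ| = 0.0000;  2% of max(1, |F·v|) = 2.1848.

yes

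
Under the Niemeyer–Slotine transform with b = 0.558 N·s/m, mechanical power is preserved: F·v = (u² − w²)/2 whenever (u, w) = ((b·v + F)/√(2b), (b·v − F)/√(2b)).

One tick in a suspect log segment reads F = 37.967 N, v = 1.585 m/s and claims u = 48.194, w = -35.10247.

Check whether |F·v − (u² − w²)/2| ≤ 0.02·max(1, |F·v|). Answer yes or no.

F·v = 37.967×1.585 = 60.17769 W.
(u² − w²)/2 = (2322.66164 − 1232.18340)/2 = 545.23912 W.
|Δ| = 485.06142;  2% of max(1, |F·v|) = 1.20355.

no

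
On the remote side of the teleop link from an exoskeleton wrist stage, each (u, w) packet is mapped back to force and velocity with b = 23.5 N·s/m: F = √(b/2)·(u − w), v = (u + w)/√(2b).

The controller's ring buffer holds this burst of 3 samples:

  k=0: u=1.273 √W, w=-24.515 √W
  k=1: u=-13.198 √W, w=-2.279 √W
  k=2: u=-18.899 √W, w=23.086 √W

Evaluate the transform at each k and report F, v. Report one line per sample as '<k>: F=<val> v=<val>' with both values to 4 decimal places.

0: F=88.3968 v=-3.3902
1: F=-37.4284 v=-2.2576
2: F=-143.9173 v=0.6107

k=0: u−w=25.7880, u+w=-23.2420; √(b/2)=3.4278, √(2b)=6.8557; F=3.4278×25.788=88.3968, v=-23.2420/6.8557=-3.3902
k=1: u−w=-10.9190, u+w=-15.4770; √(b/2)=3.4278, √(2b)=6.8557; F=3.4278×(-10.919)=-37.4284, v=-15.4770/6.8557=-2.2576
k=2: u−w=-41.9850, u+w=4.1870; √(b/2)=3.4278, √(2b)=6.8557; F=3.4278×(-41.985)=-143.9173, v=4.1870/6.8557=0.6107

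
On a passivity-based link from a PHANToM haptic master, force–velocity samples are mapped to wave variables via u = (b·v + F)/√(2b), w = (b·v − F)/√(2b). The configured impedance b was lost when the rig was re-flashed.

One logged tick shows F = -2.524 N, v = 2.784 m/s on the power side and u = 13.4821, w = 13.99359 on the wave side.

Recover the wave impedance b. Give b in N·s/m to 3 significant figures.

u + w = 27.47569;  u + w = √(2b)·v, so √(2b) = 27.47569/2.784 = 9.86914.
b = (√(2b))²/2 = 97.39995/2 = 48.69998.
(Check via u − w = 2F/√(2b): u − w = -0.51149, 2F/√(2b) = -0.51149.)

b = 48.7 N·s/m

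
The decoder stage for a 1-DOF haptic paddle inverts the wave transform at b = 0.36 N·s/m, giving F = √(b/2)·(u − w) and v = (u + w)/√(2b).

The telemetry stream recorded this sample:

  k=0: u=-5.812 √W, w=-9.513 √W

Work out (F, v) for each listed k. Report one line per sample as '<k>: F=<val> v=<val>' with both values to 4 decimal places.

k=0: u−w=3.7010, u+w=-15.3250; √(b/2)=0.4243, √(2b)=0.8485; F=0.4243×3.701=1.5702, v=-15.3250/0.8485=-18.0607

0: F=1.5702 v=-18.0607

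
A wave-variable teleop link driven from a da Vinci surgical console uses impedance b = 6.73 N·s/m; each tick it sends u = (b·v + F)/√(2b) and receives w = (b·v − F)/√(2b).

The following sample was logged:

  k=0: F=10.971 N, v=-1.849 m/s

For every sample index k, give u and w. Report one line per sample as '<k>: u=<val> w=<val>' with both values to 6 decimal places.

k=0: b·v=6.73×(-1.849)=-12.443770; √(2b)=3.668787; u=(-12.443770+10.971)/3.668787=-0.401432, w=(-12.443770−10.971)/3.668787=-6.382155

0: u=-0.401432 w=-6.382155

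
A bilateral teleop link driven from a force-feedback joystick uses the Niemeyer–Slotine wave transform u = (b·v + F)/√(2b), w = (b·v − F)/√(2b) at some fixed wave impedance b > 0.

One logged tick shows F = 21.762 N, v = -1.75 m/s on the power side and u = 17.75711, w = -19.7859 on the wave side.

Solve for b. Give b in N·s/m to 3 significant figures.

b = 0.672 N·s/m

u + w = -2.02879;  u + w = √(2b)·v, so √(2b) = -2.02879/(-1.75) = 1.15931.
b = (√(2b))²/2 = 1.34400/2 = 0.67200.
(Check via u − w = 2F/√(2b): u − w = 37.54301, 2F/√(2b) = 37.54307.)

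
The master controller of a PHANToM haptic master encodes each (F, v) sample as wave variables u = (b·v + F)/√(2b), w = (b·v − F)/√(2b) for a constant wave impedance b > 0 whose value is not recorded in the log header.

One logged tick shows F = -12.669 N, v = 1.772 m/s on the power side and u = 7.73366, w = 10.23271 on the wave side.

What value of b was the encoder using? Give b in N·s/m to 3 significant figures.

u + w = 17.9664;  u + w = √(2b)·v, so √(2b) = 17.9664/1.772 = 10.1390.
b = (√(2b))²/2 = 102.8000/2 = 51.4000.
(Check via u − w = 2F/√(2b): u − w = -2.4991, 2F/√(2b) = -2.4991.)

b = 51.4 N·s/m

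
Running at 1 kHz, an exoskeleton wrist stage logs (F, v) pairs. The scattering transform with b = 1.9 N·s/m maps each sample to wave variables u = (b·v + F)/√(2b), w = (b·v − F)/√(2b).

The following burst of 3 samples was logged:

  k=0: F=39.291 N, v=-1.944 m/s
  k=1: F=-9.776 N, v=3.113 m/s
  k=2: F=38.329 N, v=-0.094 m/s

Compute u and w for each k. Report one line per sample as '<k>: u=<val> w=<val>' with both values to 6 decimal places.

k=0: b·v=1.9×(-1.944)=-3.693600; √(2b)=1.949359; u=(-3.693600+39.291)/1.949359=18.261081, w=(-3.693600−39.291)/1.949359=-22.050635
k=1: b·v=1.9×3.113=5.914700; √(2b)=1.949359; u=(5.914700+(-9.776))/1.949359=-1.980805, w=(5.914700−(-9.776))/1.949359=8.049159
k=2: b·v=1.9×(-0.094)=-0.178600; √(2b)=1.949359; u=(-0.178600+38.329)/1.949359=19.570742, w=(-0.178600−38.329)/1.949359=-19.753982

0: u=18.261081 w=-22.050635
1: u=-1.980805 w=8.049159
2: u=19.570742 w=-19.753982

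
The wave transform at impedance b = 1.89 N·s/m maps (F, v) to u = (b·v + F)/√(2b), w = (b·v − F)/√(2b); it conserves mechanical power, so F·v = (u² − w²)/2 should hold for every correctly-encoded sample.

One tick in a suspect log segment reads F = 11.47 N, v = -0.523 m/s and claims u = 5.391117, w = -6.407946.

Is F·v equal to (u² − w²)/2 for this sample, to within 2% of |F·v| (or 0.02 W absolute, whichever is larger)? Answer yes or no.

F·v = 11.47×(-0.523) = -5.998810 W.
(u² − w²)/2 = (29.064143 − 41.061772)/2 = -5.998815 W.
|Δ| = 0.000005;  2% of max(1, |F·v|) = 0.119976.

yes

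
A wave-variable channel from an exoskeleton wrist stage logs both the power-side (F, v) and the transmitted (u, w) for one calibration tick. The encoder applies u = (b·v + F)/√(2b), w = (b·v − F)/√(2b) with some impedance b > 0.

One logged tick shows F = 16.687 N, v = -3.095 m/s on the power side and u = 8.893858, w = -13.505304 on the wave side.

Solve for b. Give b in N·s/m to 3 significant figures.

u + w = -4.611446;  u + w = √(2b)·v, so √(2b) = -4.611446/(-3.095) = 1.489966.
b = (√(2b))²/2 = 2.220000/2 = 1.110000.
(Check via u − w = 2F/√(2b): u − w = 22.399162, 2F/√(2b) = 22.399163.)

b = 1.11 N·s/m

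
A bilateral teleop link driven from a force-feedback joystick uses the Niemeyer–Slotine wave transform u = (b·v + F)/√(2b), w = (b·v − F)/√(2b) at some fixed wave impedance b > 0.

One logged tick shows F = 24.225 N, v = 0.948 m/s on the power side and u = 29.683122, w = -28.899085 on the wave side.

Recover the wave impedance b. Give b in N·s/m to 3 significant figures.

b = 0.342 N·s/m

u + w = 0.784037;  u + w = √(2b)·v, so √(2b) = 0.784037/0.948 = 0.827043.
b = (√(2b))²/2 = 0.684001/2 = 0.342000.
(Check via u − w = 2F/√(2b): u − w = 58.582207, 2F/√(2b) = 58.582184.)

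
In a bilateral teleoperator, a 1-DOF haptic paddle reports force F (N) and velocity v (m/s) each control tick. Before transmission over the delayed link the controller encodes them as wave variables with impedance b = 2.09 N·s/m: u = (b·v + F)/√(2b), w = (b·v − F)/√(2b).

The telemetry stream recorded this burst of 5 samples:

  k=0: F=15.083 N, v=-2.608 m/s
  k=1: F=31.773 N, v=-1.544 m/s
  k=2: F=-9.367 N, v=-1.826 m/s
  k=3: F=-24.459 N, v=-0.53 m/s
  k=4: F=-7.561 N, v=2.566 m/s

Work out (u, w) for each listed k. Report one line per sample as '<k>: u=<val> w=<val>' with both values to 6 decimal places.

k=0: b·v=2.09×(-2.608)=-5.450720; √(2b)=2.044505; u=(-5.450720+15.083)/2.044505=4.711302, w=(-5.450720−15.083)/2.044505=-10.043371
k=1: b·v=2.09×(-1.544)=-3.226960; √(2b)=2.044505; u=(-3.226960+31.773)/2.044505=13.962325, w=(-3.226960−31.773)/2.044505=-17.119040
k=2: b·v=2.09×(-1.826)=-3.816340; √(2b)=2.044505; u=(-3.816340+(-9.367))/2.044505=-6.448182, w=(-3.816340−(-9.367))/2.044505=2.714917
k=3: b·v=2.09×(-0.53)=-1.107700; √(2b)=2.044505; u=(-1.107700+(-24.459))/2.044505=-12.505082, w=(-1.107700−(-24.459))/2.044505=11.421494
k=4: b·v=2.09×2.566=5.362940; √(2b)=2.044505; u=(5.362940+(-7.561))/2.044505=-1.075106, w=(5.362940−(-7.561))/2.044505=6.321306

0: u=4.711302 w=-10.043371
1: u=13.962325 w=-17.119040
2: u=-6.448182 w=2.714917
3: u=-12.505082 w=11.421494
4: u=-1.075106 w=6.321306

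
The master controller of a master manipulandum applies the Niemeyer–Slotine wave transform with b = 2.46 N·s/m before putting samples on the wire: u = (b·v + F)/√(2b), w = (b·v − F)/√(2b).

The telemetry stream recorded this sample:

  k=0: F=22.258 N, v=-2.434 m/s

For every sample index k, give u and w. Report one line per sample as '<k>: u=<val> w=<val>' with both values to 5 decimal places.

k=0: b·v=2.46×(-2.434)=-5.98764; √(2b)=2.21811; u=(-5.98764+22.258)/2.21811=7.33524, w=(-5.98764−22.258)/2.21811=-12.73412

0: u=7.33524 w=-12.73412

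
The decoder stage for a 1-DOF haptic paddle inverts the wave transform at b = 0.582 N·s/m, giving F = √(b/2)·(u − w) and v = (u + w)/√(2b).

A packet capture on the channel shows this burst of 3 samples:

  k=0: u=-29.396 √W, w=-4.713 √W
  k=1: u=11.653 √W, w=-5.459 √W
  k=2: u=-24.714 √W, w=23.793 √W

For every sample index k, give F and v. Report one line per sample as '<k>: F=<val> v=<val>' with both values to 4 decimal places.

k=0: u−w=-24.6830, u+w=-34.1090; √(b/2)=0.5394, √(2b)=1.0789; F=0.5394×(-24.683)=-13.3151, v=-34.1090/1.0789=-31.6149
k=1: u−w=17.1120, u+w=6.1940; √(b/2)=0.5394, √(2b)=1.0789; F=0.5394×17.112=9.2310, v=6.1940/1.0789=5.7411
k=2: u−w=-48.5070, u+w=-0.9210; √(b/2)=0.5394, √(2b)=1.0789; F=0.5394×(-48.507)=-26.1668, v=-0.9210/1.0789=-0.8537

0: F=-13.3151 v=-31.6149
1: F=9.2310 v=5.7411
2: F=-26.1668 v=-0.8537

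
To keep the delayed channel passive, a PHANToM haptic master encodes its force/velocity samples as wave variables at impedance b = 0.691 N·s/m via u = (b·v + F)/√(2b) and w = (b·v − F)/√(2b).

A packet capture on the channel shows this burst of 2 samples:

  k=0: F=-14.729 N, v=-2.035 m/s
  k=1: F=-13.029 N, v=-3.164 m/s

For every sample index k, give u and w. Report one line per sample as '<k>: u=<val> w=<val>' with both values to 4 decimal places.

0: u=-13.7252 w=11.3329
1: u=-12.9428 w=9.2232

k=0: b·v=0.691×(-2.035)=-1.4062; √(2b)=1.1756; u=(-1.4062+(-14.729))/1.1756=-13.7252, w=(-1.4062−(-14.729))/1.1756=11.3329
k=1: b·v=0.691×(-3.164)=-2.1863; √(2b)=1.1756; u=(-2.1863+(-13.029))/1.1756=-12.9428, w=(-2.1863−(-13.029))/1.1756=9.2232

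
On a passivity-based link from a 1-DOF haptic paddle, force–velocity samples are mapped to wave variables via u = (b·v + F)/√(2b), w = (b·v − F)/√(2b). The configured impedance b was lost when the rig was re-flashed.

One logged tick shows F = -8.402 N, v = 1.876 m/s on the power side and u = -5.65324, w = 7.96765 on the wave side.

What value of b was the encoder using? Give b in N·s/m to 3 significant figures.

u + w = 2.31441;  u + w = √(2b)·v, so √(2b) = 2.31441/1.876 = 1.23369.
b = (√(2b))²/2 = 1.52200/2 = 0.76100.
(Check via u − w = 2F/√(2b): u − w = -13.62089, 2F/√(2b) = -13.62088.)

b = 0.761 N·s/m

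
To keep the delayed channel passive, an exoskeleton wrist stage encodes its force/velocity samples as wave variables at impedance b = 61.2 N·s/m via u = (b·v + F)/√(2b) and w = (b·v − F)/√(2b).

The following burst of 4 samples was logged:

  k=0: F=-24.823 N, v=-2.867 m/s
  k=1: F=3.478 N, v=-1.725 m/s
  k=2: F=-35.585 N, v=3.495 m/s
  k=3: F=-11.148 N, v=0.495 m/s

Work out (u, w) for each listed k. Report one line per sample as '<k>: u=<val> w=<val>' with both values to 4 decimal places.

k=0: b·v=61.2×(-2.867)=-175.4604; √(2b)=11.0635; u=(-175.4604+(-24.823))/11.0635=-18.1032, w=(-175.4604−(-24.823))/11.0635=-13.6158
k=1: b·v=61.2×(-1.725)=-105.5700; √(2b)=11.0635; u=(-105.5700+3.478)/11.0635=-9.2279, w=(-105.5700−3.478)/11.0635=-9.8566
k=2: b·v=61.2×3.495=213.8940; √(2b)=11.0635; u=(213.8940+(-35.585))/11.0635=16.1169, w=(213.8940−(-35.585))/11.0635=22.5498
k=3: b·v=61.2×0.495=30.2940; √(2b)=11.0635; u=(30.2940+(-11.148))/11.0635=1.7306, w=(30.2940−(-11.148))/11.0635=3.7458

0: u=-18.1032 w=-13.6158
1: u=-9.2279 w=-9.8566
2: u=16.1169 w=22.5498
3: u=1.7306 w=3.7458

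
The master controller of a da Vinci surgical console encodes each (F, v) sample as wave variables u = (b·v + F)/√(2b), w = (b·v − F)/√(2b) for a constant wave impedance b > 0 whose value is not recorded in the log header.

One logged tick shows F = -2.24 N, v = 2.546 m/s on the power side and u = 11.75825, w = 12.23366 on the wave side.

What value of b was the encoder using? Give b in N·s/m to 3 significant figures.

b = 44.4 N·s/m

u + w = 23.99191;  u + w = √(2b)·v, so √(2b) = 23.99191/2.546 = 9.42337.
b = (√(2b))²/2 = 88.79998/2 = 44.39999.
(Check via u − w = 2F/√(2b): u − w = -0.47541, 2F/√(2b) = -0.47541.)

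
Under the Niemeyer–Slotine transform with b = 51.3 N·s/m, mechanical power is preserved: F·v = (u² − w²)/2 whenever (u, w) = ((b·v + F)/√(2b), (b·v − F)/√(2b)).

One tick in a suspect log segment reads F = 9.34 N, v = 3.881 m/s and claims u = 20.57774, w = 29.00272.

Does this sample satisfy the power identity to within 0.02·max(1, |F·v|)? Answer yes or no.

no

F·v = 9.34×3.881 = 36.24854 W.
(u² − w²)/2 = (423.44338 − 841.15777)/2 = -208.85719 W.
|Δ| = 245.10573;  2% of max(1, |F·v|) = 0.72497.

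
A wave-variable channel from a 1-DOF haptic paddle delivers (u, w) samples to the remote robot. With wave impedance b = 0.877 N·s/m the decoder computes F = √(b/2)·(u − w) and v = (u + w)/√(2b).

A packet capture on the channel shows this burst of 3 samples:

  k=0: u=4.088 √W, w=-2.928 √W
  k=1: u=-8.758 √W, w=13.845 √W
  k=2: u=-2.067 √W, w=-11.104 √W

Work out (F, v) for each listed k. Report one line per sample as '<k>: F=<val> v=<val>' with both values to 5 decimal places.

k=0: u−w=7.01600, u+w=1.16000; √(b/2)=0.66219, √(2b)=1.32439; F=0.66219×7.016=4.64595, v=1.16000/1.32439=0.87588
k=1: u−w=-22.60300, u+w=5.08700; √(b/2)=0.66219, √(2b)=1.32439; F=0.66219×(-22.603)=-14.96756, v=5.08700/1.32439=3.84102
k=2: u−w=9.03700, u+w=-13.17100; √(b/2)=0.66219, √(2b)=1.32439; F=0.66219×9.037=5.98424, v=-13.17100/1.32439=-9.94498

0: F=4.64595 v=0.87588
1: F=-14.96756 v=3.84102
2: F=5.98424 v=-9.94498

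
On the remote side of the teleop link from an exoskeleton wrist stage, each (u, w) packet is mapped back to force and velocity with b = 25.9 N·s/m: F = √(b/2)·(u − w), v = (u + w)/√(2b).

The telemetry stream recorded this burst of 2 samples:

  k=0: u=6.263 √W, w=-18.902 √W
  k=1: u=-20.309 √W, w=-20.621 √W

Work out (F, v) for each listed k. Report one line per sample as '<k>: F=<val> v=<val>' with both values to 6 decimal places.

k=0: u−w=25.165000, u+w=-12.639000; √(b/2)=3.598611, √(2b)=7.197222; F=3.598611×25.165=90.559042, v=-12.639000/7.197222=-1.756094
k=1: u−w=0.312000, u+w=-40.930000; √(b/2)=3.598611, √(2b)=7.197222; F=3.598611×0.312=1.122767, v=-40.930000/7.197222=-5.686917

0: F=90.559042 v=-1.756094
1: F=1.122767 v=-5.686917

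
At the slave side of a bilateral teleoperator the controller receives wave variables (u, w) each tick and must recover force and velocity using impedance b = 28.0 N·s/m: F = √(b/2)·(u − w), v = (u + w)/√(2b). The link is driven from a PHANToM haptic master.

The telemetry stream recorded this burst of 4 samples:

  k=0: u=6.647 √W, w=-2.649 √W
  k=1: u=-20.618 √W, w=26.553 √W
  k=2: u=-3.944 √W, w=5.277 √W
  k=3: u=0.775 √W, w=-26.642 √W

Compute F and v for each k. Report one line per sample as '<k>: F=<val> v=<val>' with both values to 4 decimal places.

0: F=34.7824 v=0.5343
1: F=-176.4977 v=0.7931
2: F=-34.5018 v=0.1781
3: F=102.5850 v=-3.4566

k=0: u−w=9.2960, u+w=3.9980; √(b/2)=3.7417, √(2b)=7.4833; F=3.7417×9.296=34.7824, v=3.9980/7.4833=0.5343
k=1: u−w=-47.1710, u+w=5.9350; √(b/2)=3.7417, √(2b)=7.4833; F=3.7417×(-47.171)=-176.4977, v=5.9350/7.4833=0.7931
k=2: u−w=-9.2210, u+w=1.3330; √(b/2)=3.7417, √(2b)=7.4833; F=3.7417×(-9.221)=-34.5018, v=1.3330/7.4833=0.1781
k=3: u−w=27.4170, u+w=-25.8670; √(b/2)=3.7417, √(2b)=7.4833; F=3.7417×27.417=102.5850, v=-25.8670/7.4833=-3.4566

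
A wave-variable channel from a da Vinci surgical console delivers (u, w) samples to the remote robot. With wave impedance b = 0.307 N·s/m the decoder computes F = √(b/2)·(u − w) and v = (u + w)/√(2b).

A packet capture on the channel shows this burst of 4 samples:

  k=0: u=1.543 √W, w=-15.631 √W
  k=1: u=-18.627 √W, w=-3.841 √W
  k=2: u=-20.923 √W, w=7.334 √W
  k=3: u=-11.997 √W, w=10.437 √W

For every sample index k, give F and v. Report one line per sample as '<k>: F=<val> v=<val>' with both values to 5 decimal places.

0: F=6.72861 v=-17.97898
1: F=-5.79302 v=-28.67347
2: F=-11.07083 v=-17.34216
3: F=-8.78943 v=-1.99086

k=0: u−w=17.17400, u+w=-14.08800; √(b/2)=0.39179, √(2b)=0.78358; F=0.39179×17.174=6.72861, v=-14.08800/0.78358=-17.97898
k=1: u−w=-14.78600, u+w=-22.46800; √(b/2)=0.39179, √(2b)=0.78358; F=0.39179×(-14.786)=-5.79302, v=-22.46800/0.78358=-28.67347
k=2: u−w=-28.25700, u+w=-13.58900; √(b/2)=0.39179, √(2b)=0.78358; F=0.39179×(-28.257)=-11.07083, v=-13.58900/0.78358=-17.34216
k=3: u−w=-22.43400, u+w=-1.56000; √(b/2)=0.39179, √(2b)=0.78358; F=0.39179×(-22.434)=-8.78943, v=-1.56000/0.78358=-1.99086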